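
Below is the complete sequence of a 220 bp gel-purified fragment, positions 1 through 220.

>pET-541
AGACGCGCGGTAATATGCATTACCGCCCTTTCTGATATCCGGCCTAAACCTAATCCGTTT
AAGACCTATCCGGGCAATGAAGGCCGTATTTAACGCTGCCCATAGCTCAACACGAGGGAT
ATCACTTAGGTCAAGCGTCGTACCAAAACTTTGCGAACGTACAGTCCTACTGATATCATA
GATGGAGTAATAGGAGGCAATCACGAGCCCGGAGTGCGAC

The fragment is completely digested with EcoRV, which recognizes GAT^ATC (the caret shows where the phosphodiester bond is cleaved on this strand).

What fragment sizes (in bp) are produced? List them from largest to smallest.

EcoRV sites (GATATC) start at positions 34, 118, 172.
EcoRV cuts after base 3 of each site, so after positions 36, 120, 174.
Linear molecule, 3 cuts → 4 fragments:
  1–36 → 36 bp
  37–120 → 84 bp
  121–174 → 54 bp
  175–220 → 46 bp
Sorted largest to smallest: 84, 54, 46, 36 bp.

84, 54, 46, 36 bp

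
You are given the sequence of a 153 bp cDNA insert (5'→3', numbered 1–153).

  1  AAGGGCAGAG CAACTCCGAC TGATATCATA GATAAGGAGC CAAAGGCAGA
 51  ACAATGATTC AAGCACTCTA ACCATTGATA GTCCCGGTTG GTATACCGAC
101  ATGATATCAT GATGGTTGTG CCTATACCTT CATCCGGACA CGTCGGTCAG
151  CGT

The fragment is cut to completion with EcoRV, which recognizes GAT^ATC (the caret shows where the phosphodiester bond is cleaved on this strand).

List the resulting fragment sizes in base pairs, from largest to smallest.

EcoRV sites (GATATC) start at positions 22, 103.
EcoRV cuts after base 3 of each site, so after positions 24, 105.
Linear molecule, 2 cuts → 3 fragments:
  1–24 → 24 bp
  25–105 → 81 bp
  106–153 → 48 bp
Sorted largest to smallest: 81, 48, 24 bp.

81, 48, 24 bp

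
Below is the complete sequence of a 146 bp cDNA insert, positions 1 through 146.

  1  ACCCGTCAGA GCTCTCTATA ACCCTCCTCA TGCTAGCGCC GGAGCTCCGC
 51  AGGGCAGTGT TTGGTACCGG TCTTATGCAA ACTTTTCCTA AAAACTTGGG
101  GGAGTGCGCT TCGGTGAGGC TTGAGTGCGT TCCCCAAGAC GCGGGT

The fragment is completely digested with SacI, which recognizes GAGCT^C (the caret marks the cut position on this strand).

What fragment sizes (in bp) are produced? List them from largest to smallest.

SacI sites (GAGCTC) start at positions 9, 42.
SacI cuts after base 5 of each site (before the last base), so after positions 13, 46.
Linear molecule, 2 cuts → 3 fragments:
  1–13 → 13 bp
  14–46 → 33 bp
  47–146 → 100 bp
Sorted largest to smallest: 100, 33, 13 bp.

100, 33, 13 bp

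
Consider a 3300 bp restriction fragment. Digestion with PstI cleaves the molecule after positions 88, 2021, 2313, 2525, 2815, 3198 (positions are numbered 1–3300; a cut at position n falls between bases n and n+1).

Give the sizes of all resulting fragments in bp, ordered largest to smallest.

1933, 383, 292, 290, 212, 102, 88 bp

Linear molecule, 6 cuts → 7 fragments:
  88 − 0 = 88 bp
  2021 − 88 = 1933 bp
  2313 − 2021 = 292 bp
  2525 − 2313 = 212 bp
  2815 − 2525 = 290 bp
  3198 − 2815 = 383 bp
  3300 − 3198 = 102 bp
Sorted largest to smallest: 1933, 383, 292, 290, 212, 102, 88 bp.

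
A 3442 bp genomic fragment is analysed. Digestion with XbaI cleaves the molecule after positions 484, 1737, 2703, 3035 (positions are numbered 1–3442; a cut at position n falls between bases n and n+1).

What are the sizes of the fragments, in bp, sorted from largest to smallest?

Linear molecule, 4 cuts → 5 fragments:
  484 − 0 = 484 bp
  1737 − 484 = 1253 bp
  2703 − 1737 = 966 bp
  3035 − 2703 = 332 bp
  3442 − 3035 = 407 bp
Sorted largest to smallest: 1253, 966, 484, 407, 332 bp.

1253, 966, 484, 407, 332 bp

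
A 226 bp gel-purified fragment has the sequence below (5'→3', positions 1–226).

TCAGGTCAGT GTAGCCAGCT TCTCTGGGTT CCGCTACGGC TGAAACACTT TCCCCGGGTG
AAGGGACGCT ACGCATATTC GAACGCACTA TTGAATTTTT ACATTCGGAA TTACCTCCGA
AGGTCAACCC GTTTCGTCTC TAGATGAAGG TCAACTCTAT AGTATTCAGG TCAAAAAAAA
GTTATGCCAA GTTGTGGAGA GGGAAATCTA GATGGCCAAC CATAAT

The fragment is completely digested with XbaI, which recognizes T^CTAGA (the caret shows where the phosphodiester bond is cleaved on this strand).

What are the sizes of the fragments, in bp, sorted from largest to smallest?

XbaI sites (TCTAGA) start at positions 139, 207.
XbaI cuts after the first base of each site, so after positions 139, 207.
Linear molecule, 2 cuts → 3 fragments:
  1–139 → 139 bp
  140–207 → 68 bp
  208–226 → 19 bp
Sorted largest to smallest: 139, 68, 19 bp.

139, 68, 19 bp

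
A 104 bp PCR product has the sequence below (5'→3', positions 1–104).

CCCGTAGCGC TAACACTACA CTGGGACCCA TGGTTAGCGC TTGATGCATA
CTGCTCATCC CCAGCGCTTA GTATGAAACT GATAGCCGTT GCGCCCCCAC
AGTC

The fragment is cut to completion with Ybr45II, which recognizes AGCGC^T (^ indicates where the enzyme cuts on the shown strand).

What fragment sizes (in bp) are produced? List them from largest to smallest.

Ybr45II sites (AGCGCT) start at positions 6, 36, 63.
Ybr45II cuts after base 5 of each site (before the last base), so after positions 10, 40, 67.
Linear molecule, 3 cuts → 4 fragments:
  1–10 → 10 bp
  11–40 → 30 bp
  41–67 → 27 bp
  68–104 → 37 bp
Sorted largest to smallest: 37, 30, 27, 10 bp.

37, 30, 27, 10 bp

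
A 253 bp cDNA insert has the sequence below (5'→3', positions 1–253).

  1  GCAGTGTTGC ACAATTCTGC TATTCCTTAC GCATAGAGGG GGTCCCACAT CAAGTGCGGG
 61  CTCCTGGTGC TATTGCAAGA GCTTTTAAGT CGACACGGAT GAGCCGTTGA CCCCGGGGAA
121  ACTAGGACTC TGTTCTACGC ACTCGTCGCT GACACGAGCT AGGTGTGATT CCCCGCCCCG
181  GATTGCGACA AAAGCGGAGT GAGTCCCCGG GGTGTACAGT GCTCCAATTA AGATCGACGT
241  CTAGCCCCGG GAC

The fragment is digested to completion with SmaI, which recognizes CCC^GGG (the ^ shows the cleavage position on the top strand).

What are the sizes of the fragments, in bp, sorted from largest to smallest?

SmaI sites (CCCGGG) start at positions 112, 206, 246.
SmaI cuts after base 3 of each site, so after positions 114, 208, 248.
Linear molecule, 3 cuts → 4 fragments:
  1–114 → 114 bp
  115–208 → 94 bp
  209–248 → 40 bp
  249–253 → 5 bp
Sorted largest to smallest: 114, 94, 40, 5 bp.

114, 94, 40, 5 bp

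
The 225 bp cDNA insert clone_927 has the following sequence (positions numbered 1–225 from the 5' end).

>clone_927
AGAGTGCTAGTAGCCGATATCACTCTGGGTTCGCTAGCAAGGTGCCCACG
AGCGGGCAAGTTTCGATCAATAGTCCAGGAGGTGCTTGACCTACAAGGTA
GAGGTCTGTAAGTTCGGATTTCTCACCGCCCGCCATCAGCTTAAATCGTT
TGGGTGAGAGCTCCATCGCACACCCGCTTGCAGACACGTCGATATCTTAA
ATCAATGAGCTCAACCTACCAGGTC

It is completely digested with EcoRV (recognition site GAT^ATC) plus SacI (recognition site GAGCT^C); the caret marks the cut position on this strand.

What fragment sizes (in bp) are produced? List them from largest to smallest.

144, 31, 18, 18, 14 bp

EcoRV sites (GATATC) start at positions 16, 191.
EcoRV cuts after base 3 of each site, so after positions 18, 193.
SacI sites (GAGCTC) start at positions 158, 207.
SacI cuts after base 5 of each site (before the last base), so after positions 162, 211.
Combined cut positions: 18, 162, 193, 211.
Linear molecule, 4 cuts → 5 fragments:
  1–18 → 18 bp
  19–162 → 144 bp
  163–193 → 31 bp
  194–211 → 18 bp
  212–225 → 14 bp
Sorted largest to smallest: 144, 31, 18, 18, 14 bp.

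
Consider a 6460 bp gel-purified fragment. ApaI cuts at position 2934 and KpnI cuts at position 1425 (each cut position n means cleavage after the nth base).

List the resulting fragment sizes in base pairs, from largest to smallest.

Combined cut positions (sorted): 1425, 2934.
Linear molecule, 2 cuts → 3 fragments:
  1425 − 0 = 1425 bp
  2934 − 1425 = 1509 bp
  6460 − 2934 = 3526 bp
Sorted largest to smallest: 3526, 1509, 1425 bp.

3526, 1509, 1425 bp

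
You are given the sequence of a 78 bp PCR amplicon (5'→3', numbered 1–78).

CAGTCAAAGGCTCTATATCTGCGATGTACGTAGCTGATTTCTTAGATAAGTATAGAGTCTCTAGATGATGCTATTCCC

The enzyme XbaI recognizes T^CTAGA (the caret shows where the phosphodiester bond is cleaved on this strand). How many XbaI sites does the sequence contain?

TCTAGA occurs starting at position 60.
XbaI cuts at 1 site.

1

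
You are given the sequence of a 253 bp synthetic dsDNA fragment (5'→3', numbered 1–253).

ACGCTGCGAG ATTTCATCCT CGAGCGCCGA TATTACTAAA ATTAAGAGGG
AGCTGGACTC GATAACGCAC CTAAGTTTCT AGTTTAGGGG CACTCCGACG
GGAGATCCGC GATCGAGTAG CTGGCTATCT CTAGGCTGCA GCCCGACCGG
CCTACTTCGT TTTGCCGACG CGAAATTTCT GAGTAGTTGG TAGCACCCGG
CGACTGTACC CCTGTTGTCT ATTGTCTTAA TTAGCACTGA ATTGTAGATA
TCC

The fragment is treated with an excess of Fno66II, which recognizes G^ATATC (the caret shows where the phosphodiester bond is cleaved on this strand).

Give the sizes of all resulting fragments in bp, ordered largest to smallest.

The Fno66II site (GATATC) starts at position 247.
Fno66II cuts after the first base of each site, so after position 247.
Linear molecule, 1 cut → 2 fragments:
  1–247 → 247 bp
  248–253 → 6 bp
Sorted largest to smallest: 247, 6 bp.

247, 6 bp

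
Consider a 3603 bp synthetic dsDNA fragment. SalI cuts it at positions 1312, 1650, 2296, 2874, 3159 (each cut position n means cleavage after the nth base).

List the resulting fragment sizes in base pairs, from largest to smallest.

Linear molecule, 5 cuts → 6 fragments:
  1312 − 0 = 1312 bp
  1650 − 1312 = 338 bp
  2296 − 1650 = 646 bp
  2874 − 2296 = 578 bp
  3159 − 2874 = 285 bp
  3603 − 3159 = 444 bp
Sorted largest to smallest: 1312, 646, 578, 444, 338, 285 bp.

1312, 646, 578, 444, 338, 285 bp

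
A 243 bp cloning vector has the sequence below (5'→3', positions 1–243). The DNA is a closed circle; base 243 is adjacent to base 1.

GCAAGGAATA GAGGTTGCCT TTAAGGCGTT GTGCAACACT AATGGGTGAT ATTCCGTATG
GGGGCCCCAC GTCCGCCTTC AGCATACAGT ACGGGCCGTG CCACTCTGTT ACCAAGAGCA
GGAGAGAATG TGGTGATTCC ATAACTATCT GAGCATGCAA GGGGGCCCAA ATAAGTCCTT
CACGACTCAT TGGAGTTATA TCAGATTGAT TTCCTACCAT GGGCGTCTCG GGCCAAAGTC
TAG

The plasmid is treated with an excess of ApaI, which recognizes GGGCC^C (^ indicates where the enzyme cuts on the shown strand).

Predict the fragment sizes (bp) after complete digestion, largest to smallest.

ApaI sites (GGGCCC) start at positions 62, 163.
ApaI cuts after base 5 of each site (before the last base), so after positions 66, 167.
Circular molecule, 2 cuts → 2 fragments:
  67–167 → 101 bp
  168–243 then 1–66 → 76 + 66 = 142 bp
Sorted largest to smallest: 142, 101 bp.

142, 101 bp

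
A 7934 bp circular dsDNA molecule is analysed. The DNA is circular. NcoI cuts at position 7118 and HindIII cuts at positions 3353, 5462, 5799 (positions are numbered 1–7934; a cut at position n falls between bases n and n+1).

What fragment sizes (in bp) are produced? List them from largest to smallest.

4169, 2109, 1319, 337 bp

Combined cut positions (sorted): 3353, 5462, 5799, 7118.
Circular molecule, 4 cuts → 4 fragments:
  5462 − 3353 = 2109 bp
  5799 − 5462 = 337 bp
  7118 − 5799 = 1319 bp
  wrap: 7934 − 7118 + 3353 = 4169 bp
Sorted largest to smallest: 4169, 2109, 1319, 337 bp.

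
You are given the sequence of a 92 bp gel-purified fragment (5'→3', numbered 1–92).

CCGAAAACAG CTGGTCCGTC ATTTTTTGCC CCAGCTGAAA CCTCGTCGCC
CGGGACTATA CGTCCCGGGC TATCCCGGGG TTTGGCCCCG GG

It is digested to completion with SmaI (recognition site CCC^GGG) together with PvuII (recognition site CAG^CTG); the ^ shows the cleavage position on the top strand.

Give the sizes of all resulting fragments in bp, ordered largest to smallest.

SmaI sites (CCCGGG) start at positions 49, 64, 74, 87.
SmaI cuts after base 3 of each site, so after positions 51, 66, 76, 89.
PvuII sites (CAGCTG) start at positions 8, 32.
PvuII cuts after base 3 of each site, so after positions 10, 34.
Combined cut positions: 10, 34, 51, 66, 76, 89.
Linear molecule, 6 cuts → 7 fragments:
  1–10 → 10 bp
  11–34 → 24 bp
  35–51 → 17 bp
  52–66 → 15 bp
  67–76 → 10 bp
  77–89 → 13 bp
  90–92 → 3 bp
Sorted largest to smallest: 24, 17, 15, 13, 10, 10, 3 bp.

24, 17, 15, 13, 10, 10, 3 bp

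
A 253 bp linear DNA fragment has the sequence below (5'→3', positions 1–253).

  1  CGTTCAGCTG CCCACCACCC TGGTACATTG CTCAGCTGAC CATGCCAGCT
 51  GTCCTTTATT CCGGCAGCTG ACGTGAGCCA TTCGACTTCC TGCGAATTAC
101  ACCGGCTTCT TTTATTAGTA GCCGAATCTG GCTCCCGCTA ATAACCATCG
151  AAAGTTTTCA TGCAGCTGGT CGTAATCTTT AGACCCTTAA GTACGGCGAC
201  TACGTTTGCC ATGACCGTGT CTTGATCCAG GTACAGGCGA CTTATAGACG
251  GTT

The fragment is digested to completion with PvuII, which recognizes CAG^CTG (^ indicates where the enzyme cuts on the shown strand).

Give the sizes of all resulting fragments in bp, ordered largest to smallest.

PvuII sites (CAGCTG) start at positions 5, 33, 46, 65, 163.
PvuII cuts after base 3 of each site, so after positions 7, 35, 48, 67, 165.
Linear molecule, 5 cuts → 6 fragments:
  1–7 → 7 bp
  8–35 → 28 bp
  36–48 → 13 bp
  49–67 → 19 bp
  68–165 → 98 bp
  166–253 → 88 bp
Sorted largest to smallest: 98, 88, 28, 19, 13, 7 bp.

98, 88, 28, 19, 13, 7 bp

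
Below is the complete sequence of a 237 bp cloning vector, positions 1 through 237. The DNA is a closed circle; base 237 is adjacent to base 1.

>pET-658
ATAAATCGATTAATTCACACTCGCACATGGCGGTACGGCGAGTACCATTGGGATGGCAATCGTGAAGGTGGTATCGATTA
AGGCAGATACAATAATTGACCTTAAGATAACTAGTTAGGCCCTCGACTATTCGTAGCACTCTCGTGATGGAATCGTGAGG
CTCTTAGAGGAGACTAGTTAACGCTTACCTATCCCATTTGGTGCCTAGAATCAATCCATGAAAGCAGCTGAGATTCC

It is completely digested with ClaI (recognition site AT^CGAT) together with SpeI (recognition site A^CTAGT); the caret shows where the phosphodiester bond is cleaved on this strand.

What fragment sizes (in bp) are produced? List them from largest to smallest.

ClaI sites (ATCGAT) start at positions 5, 73.
ClaI cuts after base 2 of each site, so after positions 6, 74.
SpeI sites (ACTAGT) start at positions 110, 173.
SpeI cuts after the first base of each site, so after positions 110, 173.
Combined cut positions: 6, 74, 110, 173.
Circular molecule, 4 cuts → 4 fragments:
  7–74 → 68 bp
  75–110 → 36 bp
  111–173 → 63 bp
  174–237 then 1–6 → 64 + 6 = 70 bp
Sorted largest to smallest: 70, 68, 63, 36 bp.

70, 68, 63, 36 bp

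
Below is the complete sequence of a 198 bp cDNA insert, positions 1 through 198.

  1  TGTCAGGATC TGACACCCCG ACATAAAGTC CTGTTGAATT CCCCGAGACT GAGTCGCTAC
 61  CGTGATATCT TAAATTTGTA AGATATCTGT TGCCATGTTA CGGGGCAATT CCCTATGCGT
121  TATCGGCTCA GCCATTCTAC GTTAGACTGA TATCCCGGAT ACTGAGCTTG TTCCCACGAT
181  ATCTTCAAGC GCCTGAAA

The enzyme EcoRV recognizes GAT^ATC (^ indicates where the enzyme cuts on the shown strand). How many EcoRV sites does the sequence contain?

GATATC occurs starting at positions 64, 82, 149, 178.
EcoRV cuts at 4 sites.

4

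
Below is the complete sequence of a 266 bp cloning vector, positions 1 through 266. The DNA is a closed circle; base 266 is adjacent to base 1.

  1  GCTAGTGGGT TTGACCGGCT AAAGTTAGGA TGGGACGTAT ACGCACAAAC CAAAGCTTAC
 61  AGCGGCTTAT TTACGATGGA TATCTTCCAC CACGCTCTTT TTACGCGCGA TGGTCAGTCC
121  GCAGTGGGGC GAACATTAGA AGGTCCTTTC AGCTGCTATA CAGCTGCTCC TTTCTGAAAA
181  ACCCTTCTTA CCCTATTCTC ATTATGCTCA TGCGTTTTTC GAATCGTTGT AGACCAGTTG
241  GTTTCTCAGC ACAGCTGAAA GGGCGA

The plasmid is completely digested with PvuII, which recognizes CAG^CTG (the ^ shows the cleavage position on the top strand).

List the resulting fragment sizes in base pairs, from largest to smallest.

164, 91, 11 bp

PvuII sites (CAGCTG) start at positions 150, 161, 252.
PvuII cuts after base 3 of each site, so after positions 152, 163, 254.
Circular molecule, 3 cuts → 3 fragments:
  153–163 → 11 bp
  164–254 → 91 bp
  255–266 then 1–152 → 12 + 152 = 164 bp
Sorted largest to smallest: 164, 91, 11 bp.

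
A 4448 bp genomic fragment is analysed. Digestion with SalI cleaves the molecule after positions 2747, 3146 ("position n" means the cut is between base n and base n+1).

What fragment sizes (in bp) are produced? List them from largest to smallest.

Linear molecule, 2 cuts → 3 fragments:
  2747 − 0 = 2747 bp
  3146 − 2747 = 399 bp
  4448 − 3146 = 1302 bp
Sorted largest to smallest: 2747, 1302, 399 bp.

2747, 1302, 399 bp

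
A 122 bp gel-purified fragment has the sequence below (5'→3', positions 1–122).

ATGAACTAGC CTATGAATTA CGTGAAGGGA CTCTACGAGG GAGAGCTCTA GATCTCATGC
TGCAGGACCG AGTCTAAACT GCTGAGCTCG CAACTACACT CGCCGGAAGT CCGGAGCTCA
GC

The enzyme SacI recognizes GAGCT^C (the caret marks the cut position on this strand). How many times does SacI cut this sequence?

3

GAGCTC occurs starting at positions 43, 84, 114.
SacI cuts at 3 sites.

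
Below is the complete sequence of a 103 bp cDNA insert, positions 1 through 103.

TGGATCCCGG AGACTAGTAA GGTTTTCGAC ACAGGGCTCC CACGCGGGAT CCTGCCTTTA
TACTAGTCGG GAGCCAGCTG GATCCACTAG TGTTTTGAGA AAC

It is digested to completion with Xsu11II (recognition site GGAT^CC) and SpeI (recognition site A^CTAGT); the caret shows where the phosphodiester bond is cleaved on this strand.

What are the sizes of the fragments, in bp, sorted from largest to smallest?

37, 21, 17, 12, 8, 5, 3 bp

Xsu11II sites (GGATCC) start at positions 2, 47, 80.
Xsu11II cuts after base 4 of each site, so after positions 5, 50, 83.
SpeI sites (ACTAGT) start at positions 13, 62, 86.
SpeI cuts after the first base of each site, so after positions 13, 62, 86.
Combined cut positions: 5, 13, 50, 62, 83, 86.
Linear molecule, 6 cuts → 7 fragments:
  1–5 → 5 bp
  6–13 → 8 bp
  14–50 → 37 bp
  51–62 → 12 bp
  63–83 → 21 bp
  84–86 → 3 bp
  87–103 → 17 bp
Sorted largest to smallest: 37, 21, 17, 12, 8, 5, 3 bp.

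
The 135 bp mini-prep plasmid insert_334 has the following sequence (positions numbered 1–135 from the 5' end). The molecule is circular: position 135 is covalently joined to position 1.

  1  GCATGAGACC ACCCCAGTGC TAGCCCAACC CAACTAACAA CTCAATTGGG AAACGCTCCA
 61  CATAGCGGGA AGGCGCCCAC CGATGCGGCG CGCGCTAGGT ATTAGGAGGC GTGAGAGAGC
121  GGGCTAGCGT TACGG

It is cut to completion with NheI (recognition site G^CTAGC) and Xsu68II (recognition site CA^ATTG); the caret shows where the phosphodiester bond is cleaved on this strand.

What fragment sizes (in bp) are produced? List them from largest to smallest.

NheI sites (GCTAGC) start at positions 19, 123.
NheI cuts after the first base of each site, so after positions 19, 123.
The Xsu68II site (CAATTG) starts at position 43.
Xsu68II cuts after base 2 of each site, so after position 44.
Combined cut positions: 19, 44, 123.
Circular molecule, 3 cuts → 3 fragments:
  20–44 → 25 bp
  45–123 → 79 bp
  124–135 then 1–19 → 12 + 19 = 31 bp
Sorted largest to smallest: 79, 31, 25 bp.

79, 31, 25 bp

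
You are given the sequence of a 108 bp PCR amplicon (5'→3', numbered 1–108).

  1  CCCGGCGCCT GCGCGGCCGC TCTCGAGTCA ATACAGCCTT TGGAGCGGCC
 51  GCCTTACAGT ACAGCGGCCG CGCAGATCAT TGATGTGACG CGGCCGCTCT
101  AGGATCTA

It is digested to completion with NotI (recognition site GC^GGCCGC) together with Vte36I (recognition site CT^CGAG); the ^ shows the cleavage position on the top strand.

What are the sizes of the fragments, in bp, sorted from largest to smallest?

NotI sites (GCGGCCGC) start at positions 13, 45, 64, 90.
NotI cuts after base 2 of each site, so after positions 14, 46, 65, 91.
The Vte36I site (CTCGAG) starts at position 22.
Vte36I cuts after base 2 of each site, so after position 23.
Combined cut positions: 14, 23, 46, 65, 91.
Linear molecule, 5 cuts → 6 fragments:
  1–14 → 14 bp
  15–23 → 9 bp
  24–46 → 23 bp
  47–65 → 19 bp
  66–91 → 26 bp
  92–108 → 17 bp
Sorted largest to smallest: 26, 23, 19, 17, 14, 9 bp.

26, 23, 19, 17, 14, 9 bp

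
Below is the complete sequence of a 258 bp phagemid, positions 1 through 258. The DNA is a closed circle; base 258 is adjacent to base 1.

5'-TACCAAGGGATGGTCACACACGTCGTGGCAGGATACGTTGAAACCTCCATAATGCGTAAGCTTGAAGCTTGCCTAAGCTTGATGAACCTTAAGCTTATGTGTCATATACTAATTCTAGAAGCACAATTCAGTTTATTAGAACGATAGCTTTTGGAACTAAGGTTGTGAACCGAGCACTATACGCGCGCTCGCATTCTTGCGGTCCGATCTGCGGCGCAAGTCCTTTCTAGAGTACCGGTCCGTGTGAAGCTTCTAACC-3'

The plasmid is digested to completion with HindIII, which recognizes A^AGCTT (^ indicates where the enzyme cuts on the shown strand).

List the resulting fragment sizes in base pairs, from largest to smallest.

HindIII sites (AAGCTT) start at positions 58, 65, 75, 91, 247.
HindIII cuts after the first base of each site, so after positions 58, 65, 75, 91, 247.
Circular molecule, 5 cuts → 5 fragments:
  59–65 → 7 bp
  66–75 → 10 bp
  76–91 → 16 bp
  92–247 → 156 bp
  248–258 then 1–58 → 11 + 58 = 69 bp
Sorted largest to smallest: 156, 69, 16, 10, 7 bp.

156, 69, 16, 10, 7 bp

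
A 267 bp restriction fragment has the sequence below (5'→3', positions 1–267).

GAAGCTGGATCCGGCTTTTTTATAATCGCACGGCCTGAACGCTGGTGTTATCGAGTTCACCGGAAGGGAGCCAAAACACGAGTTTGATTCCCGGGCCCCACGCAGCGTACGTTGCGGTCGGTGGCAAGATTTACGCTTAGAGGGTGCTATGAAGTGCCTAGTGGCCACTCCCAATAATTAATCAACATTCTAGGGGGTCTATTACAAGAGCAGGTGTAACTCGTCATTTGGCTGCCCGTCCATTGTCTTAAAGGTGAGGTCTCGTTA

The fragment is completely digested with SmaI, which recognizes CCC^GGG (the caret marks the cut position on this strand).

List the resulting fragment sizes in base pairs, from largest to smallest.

The SmaI site (CCCGGG) starts at position 90.
SmaI cuts after base 3 of each site, so after position 92.
Linear molecule, 1 cut → 2 fragments:
  1–92 → 92 bp
  93–267 → 175 bp
Sorted largest to smallest: 175, 92 bp.

175, 92 bp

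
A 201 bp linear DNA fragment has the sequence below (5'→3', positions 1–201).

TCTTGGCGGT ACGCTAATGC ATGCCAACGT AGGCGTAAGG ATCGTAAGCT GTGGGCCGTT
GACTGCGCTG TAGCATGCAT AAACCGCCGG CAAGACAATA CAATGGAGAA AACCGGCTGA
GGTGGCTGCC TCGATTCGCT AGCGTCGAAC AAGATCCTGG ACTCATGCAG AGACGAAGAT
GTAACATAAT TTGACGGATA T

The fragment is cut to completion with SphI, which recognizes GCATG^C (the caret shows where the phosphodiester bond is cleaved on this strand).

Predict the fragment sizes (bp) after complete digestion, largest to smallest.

124, 54, 23 bp

SphI sites (GCATGC) start at positions 19, 73.
SphI cuts after base 5 of each site (before the last base), so after positions 23, 77.
Linear molecule, 2 cuts → 3 fragments:
  1–23 → 23 bp
  24–77 → 54 bp
  78–201 → 124 bp
Sorted largest to smallest: 124, 54, 23 bp.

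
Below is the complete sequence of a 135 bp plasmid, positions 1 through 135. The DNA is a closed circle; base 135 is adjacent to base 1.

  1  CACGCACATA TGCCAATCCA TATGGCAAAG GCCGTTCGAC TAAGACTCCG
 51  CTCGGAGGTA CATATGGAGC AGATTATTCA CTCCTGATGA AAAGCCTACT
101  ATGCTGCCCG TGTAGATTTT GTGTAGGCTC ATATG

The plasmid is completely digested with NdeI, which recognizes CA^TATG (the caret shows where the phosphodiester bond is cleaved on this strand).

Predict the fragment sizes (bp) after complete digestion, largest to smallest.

NdeI sites (CATATG) start at positions 7, 19, 61, 130.
NdeI cuts after base 2 of each site, so after positions 8, 20, 62, 131.
Circular molecule, 4 cuts → 4 fragments:
  9–20 → 12 bp
  21–62 → 42 bp
  63–131 → 69 bp
  132–135 then 1–8 → 4 + 8 = 12 bp
Sorted largest to smallest: 69, 42, 12, 12 bp.

69, 42, 12, 12 bp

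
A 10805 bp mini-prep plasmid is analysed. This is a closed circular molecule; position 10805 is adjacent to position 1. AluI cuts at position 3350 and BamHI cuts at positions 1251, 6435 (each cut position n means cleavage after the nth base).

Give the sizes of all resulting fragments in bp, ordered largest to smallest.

5621, 3085, 2099 bp

Combined cut positions (sorted): 1251, 3350, 6435.
Circular molecule, 3 cuts → 3 fragments:
  3350 − 1251 = 2099 bp
  6435 − 3350 = 3085 bp
  wrap: 10805 − 6435 + 1251 = 5621 bp
Sorted largest to smallest: 5621, 3085, 2099 bp.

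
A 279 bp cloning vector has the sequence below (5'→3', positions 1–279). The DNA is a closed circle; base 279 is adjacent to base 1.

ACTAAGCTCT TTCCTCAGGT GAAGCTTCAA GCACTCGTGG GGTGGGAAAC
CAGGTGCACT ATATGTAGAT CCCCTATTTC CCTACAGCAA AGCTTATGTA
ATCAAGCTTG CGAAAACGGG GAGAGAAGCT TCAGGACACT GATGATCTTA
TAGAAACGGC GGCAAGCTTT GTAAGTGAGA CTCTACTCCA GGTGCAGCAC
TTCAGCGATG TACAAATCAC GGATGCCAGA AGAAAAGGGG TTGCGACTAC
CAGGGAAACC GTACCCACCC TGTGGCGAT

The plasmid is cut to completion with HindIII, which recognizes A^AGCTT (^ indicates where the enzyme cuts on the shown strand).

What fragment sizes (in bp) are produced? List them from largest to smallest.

137, 68, 38, 22, 14 bp

HindIII sites (AAGCTT) start at positions 22, 90, 104, 126, 164.
HindIII cuts after the first base of each site, so after positions 22, 90, 104, 126, 164.
Circular molecule, 5 cuts → 5 fragments:
  23–90 → 68 bp
  91–104 → 14 bp
  105–126 → 22 bp
  127–164 → 38 bp
  165–279 then 1–22 → 115 + 22 = 137 bp
Sorted largest to smallest: 137, 68, 38, 22, 14 bp.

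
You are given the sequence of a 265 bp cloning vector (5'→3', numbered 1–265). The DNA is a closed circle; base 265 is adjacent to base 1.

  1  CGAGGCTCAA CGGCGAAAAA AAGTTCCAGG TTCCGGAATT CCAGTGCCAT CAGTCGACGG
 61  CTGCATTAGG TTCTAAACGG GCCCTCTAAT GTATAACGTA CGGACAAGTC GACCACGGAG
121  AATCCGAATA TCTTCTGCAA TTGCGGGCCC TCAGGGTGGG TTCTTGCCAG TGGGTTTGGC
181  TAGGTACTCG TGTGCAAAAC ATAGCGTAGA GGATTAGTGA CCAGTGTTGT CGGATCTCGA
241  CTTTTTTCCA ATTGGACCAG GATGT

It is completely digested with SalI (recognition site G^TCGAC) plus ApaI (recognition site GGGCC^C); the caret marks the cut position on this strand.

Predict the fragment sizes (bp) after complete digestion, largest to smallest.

169, 41, 30, 25 bp

SalI sites (GTCGAC) start at positions 53, 108.
SalI cuts after the first base of each site, so after positions 53, 108.
ApaI sites (GGGCCC) start at positions 79, 145.
ApaI cuts after base 5 of each site (before the last base), so after positions 83, 149.
Combined cut positions: 53, 83, 108, 149.
Circular molecule, 4 cuts → 4 fragments:
  54–83 → 30 bp
  84–108 → 25 bp
  109–149 → 41 bp
  150–265 then 1–53 → 116 + 53 = 169 bp
Sorted largest to smallest: 169, 41, 30, 25 bp.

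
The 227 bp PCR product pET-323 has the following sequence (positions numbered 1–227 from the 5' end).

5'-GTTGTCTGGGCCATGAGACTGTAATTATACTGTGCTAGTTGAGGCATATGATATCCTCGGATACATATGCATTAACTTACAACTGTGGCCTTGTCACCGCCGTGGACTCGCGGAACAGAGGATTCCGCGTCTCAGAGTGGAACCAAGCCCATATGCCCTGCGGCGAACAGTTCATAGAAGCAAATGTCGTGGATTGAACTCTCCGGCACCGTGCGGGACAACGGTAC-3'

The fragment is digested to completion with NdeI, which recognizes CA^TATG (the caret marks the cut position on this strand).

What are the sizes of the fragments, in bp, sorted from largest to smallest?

NdeI sites (CATATG) start at positions 45, 64, 150.
NdeI cuts after base 2 of each site, so after positions 46, 65, 151.
Linear molecule, 3 cuts → 4 fragments:
  1–46 → 46 bp
  47–65 → 19 bp
  66–151 → 86 bp
  152–227 → 76 bp
Sorted largest to smallest: 86, 76, 46, 19 bp.

86, 76, 46, 19 bp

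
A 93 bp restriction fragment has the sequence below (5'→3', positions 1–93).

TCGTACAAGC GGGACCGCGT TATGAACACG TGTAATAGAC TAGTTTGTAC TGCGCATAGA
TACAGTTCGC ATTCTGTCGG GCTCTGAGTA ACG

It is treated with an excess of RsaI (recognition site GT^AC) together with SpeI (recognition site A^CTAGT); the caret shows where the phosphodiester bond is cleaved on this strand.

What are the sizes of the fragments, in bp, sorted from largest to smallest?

RsaI sites (GTAC) start at positions 3, 47.
RsaI cuts after base 2 of each site, so after positions 4, 48.
The SpeI site (ACTAGT) starts at position 39.
SpeI cuts after the first base of each site, so after position 39.
Combined cut positions: 4, 39, 48.
Linear molecule, 3 cuts → 4 fragments:
  1–4 → 4 bp
  5–39 → 35 bp
  40–48 → 9 bp
  49–93 → 45 bp
Sorted largest to smallest: 45, 35, 9, 4 bp.

45, 35, 9, 4 bp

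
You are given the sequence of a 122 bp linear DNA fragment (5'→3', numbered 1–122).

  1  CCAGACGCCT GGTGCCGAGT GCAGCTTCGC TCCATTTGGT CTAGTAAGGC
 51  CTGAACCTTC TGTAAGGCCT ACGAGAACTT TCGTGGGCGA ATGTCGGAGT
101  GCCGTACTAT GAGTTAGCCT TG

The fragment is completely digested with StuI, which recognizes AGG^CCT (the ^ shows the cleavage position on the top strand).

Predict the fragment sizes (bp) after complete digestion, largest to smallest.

StuI sites (AGGCCT) start at positions 47, 65.
StuI cuts after base 3 of each site, so after positions 49, 67.
Linear molecule, 2 cuts → 3 fragments:
  1–49 → 49 bp
  50–67 → 18 bp
  68–122 → 55 bp
Sorted largest to smallest: 55, 49, 18 bp.

55, 49, 18 bp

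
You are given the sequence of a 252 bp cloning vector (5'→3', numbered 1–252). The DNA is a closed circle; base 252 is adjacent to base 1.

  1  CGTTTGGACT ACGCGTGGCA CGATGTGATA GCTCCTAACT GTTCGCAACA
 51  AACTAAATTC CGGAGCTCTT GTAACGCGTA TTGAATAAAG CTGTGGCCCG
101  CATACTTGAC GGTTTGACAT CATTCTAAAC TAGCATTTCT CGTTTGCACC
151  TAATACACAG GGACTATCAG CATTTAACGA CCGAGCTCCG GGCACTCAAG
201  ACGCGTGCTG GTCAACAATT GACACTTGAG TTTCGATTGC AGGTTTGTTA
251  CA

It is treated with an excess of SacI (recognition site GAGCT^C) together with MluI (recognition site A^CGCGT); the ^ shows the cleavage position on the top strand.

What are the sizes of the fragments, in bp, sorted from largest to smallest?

113, 62, 56, 14, 7 bp

SacI sites (GAGCTC) start at positions 63, 183.
SacI cuts after base 5 of each site (before the last base), so after positions 67, 187.
MluI sites (ACGCGT) start at positions 11, 74, 201.
MluI cuts after the first base of each site, so after positions 11, 74, 201.
Combined cut positions: 11, 67, 74, 187, 201.
Circular molecule, 5 cuts → 5 fragments:
  12–67 → 56 bp
  68–74 → 7 bp
  75–187 → 113 bp
  188–201 → 14 bp
  202–252 then 1–11 → 51 + 11 = 62 bp
Sorted largest to smallest: 113, 62, 56, 14, 7 bp.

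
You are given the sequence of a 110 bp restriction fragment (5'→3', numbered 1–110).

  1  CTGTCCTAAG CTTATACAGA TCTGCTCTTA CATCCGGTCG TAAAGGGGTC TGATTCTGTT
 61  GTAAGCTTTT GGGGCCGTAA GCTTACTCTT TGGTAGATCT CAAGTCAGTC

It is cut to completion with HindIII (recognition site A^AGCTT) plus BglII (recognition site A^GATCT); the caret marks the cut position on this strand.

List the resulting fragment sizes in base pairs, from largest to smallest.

45, 16, 16, 15, 10, 8 bp

HindIII sites (AAGCTT) start at positions 8, 63, 79.
HindIII cuts after the first base of each site, so after positions 8, 63, 79.
BglII sites (AGATCT) start at positions 18, 95.
BglII cuts after the first base of each site, so after positions 18, 95.
Combined cut positions: 8, 18, 63, 79, 95.
Linear molecule, 5 cuts → 6 fragments:
  1–8 → 8 bp
  9–18 → 10 bp
  19–63 → 45 bp
  64–79 → 16 bp
  80–95 → 16 bp
  96–110 → 15 bp
Sorted largest to smallest: 45, 16, 16, 15, 10, 8 bp.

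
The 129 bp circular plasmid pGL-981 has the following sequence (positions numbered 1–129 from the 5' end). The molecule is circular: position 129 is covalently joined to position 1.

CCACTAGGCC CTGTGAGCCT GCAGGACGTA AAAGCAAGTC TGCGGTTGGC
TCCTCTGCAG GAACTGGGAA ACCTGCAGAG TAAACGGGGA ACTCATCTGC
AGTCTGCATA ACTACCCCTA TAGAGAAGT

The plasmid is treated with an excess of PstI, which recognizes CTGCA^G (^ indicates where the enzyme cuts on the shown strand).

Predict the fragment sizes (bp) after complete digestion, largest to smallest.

PstI sites (CTGCAG) start at positions 19, 55, 73, 97.
PstI cuts after base 5 of each site (before the last base), so after positions 23, 59, 77, 101.
Circular molecule, 4 cuts → 4 fragments:
  24–59 → 36 bp
  60–77 → 18 bp
  78–101 → 24 bp
  102–129 then 1–23 → 28 + 23 = 51 bp
Sorted largest to smallest: 51, 36, 24, 18 bp.

51, 36, 24, 18 bp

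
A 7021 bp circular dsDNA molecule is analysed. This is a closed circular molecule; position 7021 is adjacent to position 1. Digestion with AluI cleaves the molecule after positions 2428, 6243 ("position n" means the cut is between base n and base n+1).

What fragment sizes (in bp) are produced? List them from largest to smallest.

3815, 3206 bp

Circular molecule, 2 cuts → 2 fragments:
  6243 − 2428 = 3815 bp
  wrap: 7021 − 6243 + 2428 = 3206 bp
Sorted largest to smallest: 3815, 3206 bp.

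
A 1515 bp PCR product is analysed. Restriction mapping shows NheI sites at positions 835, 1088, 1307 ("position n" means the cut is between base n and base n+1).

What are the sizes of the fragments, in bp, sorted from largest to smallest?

835, 253, 219, 208 bp

Linear molecule, 3 cuts → 4 fragments:
  835 − 0 = 835 bp
  1088 − 835 = 253 bp
  1307 − 1088 = 219 bp
  1515 − 1307 = 208 bp
Sorted largest to smallest: 835, 253, 219, 208 bp.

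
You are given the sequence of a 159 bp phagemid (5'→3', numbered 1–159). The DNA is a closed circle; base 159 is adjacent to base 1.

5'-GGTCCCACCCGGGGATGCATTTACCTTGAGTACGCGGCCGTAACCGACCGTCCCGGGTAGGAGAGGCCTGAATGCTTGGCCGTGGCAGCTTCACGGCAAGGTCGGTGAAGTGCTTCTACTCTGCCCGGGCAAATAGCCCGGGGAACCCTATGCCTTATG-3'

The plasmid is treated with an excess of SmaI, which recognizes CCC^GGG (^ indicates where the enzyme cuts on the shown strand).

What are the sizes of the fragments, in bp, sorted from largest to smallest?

72, 44, 30, 13 bp

SmaI sites (CCCGGG) start at positions 8, 52, 124, 137.
SmaI cuts after base 3 of each site, so after positions 10, 54, 126, 139.
Circular molecule, 4 cuts → 4 fragments:
  11–54 → 44 bp
  55–126 → 72 bp
  127–139 → 13 bp
  140–159 then 1–10 → 20 + 10 = 30 bp
Sorted largest to smallest: 72, 44, 30, 13 bp.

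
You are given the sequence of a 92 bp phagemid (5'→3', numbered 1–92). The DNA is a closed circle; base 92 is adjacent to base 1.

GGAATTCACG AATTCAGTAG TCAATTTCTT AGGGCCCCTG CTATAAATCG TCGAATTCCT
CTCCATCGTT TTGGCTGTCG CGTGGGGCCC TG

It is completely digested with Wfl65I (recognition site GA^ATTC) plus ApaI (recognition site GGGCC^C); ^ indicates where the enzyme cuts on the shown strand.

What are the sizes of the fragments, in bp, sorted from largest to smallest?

35, 25, 18, 8, 6 bp

Wfl65I sites (GAATTC) start at positions 2, 10, 53.
Wfl65I cuts after base 2 of each site, so after positions 3, 11, 54.
ApaI sites (GGGCCC) start at positions 32, 85.
ApaI cuts after base 5 of each site (before the last base), so after positions 36, 89.
Combined cut positions: 3, 11, 36, 54, 89.
Circular molecule, 5 cuts → 5 fragments:
  4–11 → 8 bp
  12–36 → 25 bp
  37–54 → 18 bp
  55–89 → 35 bp
  90–92 then 1–3 → 3 + 3 = 6 bp
Sorted largest to smallest: 35, 25, 18, 8, 6 bp.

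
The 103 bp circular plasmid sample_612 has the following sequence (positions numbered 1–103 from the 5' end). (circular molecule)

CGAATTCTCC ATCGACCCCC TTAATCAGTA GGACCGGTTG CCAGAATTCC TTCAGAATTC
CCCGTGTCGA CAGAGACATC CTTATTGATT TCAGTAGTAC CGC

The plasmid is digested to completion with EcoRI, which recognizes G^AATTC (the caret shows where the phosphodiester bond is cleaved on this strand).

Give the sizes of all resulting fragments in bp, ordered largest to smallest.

EcoRI sites (GAATTC) start at positions 2, 44, 55.
EcoRI cuts after the first base of each site, so after positions 2, 44, 55.
Circular molecule, 3 cuts → 3 fragments:
  3–44 → 42 bp
  45–55 → 11 bp
  56–103 then 1–2 → 48 + 2 = 50 bp
Sorted largest to smallest: 50, 42, 11 bp.

50, 42, 11 bp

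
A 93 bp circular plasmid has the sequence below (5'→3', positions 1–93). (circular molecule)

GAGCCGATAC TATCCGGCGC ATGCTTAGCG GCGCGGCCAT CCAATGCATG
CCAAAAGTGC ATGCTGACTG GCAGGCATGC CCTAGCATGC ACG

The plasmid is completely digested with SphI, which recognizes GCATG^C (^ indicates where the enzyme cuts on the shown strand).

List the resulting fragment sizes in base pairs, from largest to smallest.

SphI sites (GCATGC) start at positions 19, 46, 59, 75, 85.
SphI cuts after base 5 of each site (before the last base), so after positions 23, 50, 63, 79, 89.
Circular molecule, 5 cuts → 5 fragments:
  24–50 → 27 bp
  51–63 → 13 bp
  64–79 → 16 bp
  80–89 → 10 bp
  90–93 then 1–23 → 4 + 23 = 27 bp
Sorted largest to smallest: 27, 27, 16, 13, 10 bp.

27, 27, 16, 13, 10 bp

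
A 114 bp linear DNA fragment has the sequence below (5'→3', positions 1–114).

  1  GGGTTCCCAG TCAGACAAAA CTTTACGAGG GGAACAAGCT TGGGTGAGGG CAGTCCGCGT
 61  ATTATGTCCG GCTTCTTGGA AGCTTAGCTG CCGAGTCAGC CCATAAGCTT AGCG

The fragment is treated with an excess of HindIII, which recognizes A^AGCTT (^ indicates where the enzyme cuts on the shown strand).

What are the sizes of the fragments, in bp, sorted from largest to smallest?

44, 36, 25, 9 bp

HindIII sites (AAGCTT) start at positions 36, 80, 105.
HindIII cuts after the first base of each site, so after positions 36, 80, 105.
Linear molecule, 3 cuts → 4 fragments:
  1–36 → 36 bp
  37–80 → 44 bp
  81–105 → 25 bp
  106–114 → 9 bp
Sorted largest to smallest: 44, 36, 25, 9 bp.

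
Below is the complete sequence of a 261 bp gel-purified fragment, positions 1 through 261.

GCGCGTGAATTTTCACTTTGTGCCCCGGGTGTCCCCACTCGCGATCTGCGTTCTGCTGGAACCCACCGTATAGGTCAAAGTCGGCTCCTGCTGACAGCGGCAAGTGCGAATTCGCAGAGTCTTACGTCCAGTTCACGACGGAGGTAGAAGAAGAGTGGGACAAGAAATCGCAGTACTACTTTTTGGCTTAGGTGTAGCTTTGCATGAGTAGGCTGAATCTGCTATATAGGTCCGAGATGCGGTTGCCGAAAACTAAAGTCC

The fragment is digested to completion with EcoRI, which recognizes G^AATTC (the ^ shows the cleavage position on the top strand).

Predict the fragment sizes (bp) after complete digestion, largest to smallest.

153, 108 bp

The EcoRI site (GAATTC) starts at position 108.
EcoRI cuts after the first base of each site, so after position 108.
Linear molecule, 1 cut → 2 fragments:
  1–108 → 108 bp
  109–261 → 153 bp
Sorted largest to smallest: 153, 108 bp.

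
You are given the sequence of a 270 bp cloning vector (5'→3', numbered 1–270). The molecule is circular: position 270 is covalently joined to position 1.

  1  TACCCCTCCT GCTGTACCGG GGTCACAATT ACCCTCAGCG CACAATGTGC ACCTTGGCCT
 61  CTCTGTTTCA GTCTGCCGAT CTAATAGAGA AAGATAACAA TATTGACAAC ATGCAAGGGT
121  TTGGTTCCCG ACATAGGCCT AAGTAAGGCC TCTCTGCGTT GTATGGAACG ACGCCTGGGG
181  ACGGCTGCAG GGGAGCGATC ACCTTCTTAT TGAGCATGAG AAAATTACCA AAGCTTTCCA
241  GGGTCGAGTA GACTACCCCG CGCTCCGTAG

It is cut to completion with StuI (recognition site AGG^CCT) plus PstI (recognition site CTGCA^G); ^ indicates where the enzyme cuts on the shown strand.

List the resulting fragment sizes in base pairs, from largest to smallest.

218, 41, 11 bp

StuI sites (AGGCCT) start at positions 135, 146.
StuI cuts after base 3 of each site, so after positions 137, 148.
The PstI site (CTGCAG) starts at position 185.
PstI cuts after base 5 of each site (before the last base), so after position 189.
Combined cut positions: 137, 148, 189.
Circular molecule, 3 cuts → 3 fragments:
  138–148 → 11 bp
  149–189 → 41 bp
  190–270 then 1–137 → 81 + 137 = 218 bp
Sorted largest to smallest: 218, 41, 11 bp.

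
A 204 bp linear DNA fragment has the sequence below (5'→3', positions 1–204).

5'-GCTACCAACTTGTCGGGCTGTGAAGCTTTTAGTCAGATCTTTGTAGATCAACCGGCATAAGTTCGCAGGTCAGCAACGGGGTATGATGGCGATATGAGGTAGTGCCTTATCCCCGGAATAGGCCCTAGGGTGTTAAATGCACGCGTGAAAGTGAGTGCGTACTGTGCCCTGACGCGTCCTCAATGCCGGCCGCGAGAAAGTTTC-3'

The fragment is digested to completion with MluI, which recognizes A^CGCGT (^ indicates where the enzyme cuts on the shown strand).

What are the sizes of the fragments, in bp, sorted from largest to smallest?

141, 32, 31 bp

MluI sites (ACGCGT) start at positions 141, 172.
MluI cuts after the first base of each site, so after positions 141, 172.
Linear molecule, 2 cuts → 3 fragments:
  1–141 → 141 bp
  142–172 → 31 bp
  173–204 → 32 bp
Sorted largest to smallest: 141, 32, 31 bp.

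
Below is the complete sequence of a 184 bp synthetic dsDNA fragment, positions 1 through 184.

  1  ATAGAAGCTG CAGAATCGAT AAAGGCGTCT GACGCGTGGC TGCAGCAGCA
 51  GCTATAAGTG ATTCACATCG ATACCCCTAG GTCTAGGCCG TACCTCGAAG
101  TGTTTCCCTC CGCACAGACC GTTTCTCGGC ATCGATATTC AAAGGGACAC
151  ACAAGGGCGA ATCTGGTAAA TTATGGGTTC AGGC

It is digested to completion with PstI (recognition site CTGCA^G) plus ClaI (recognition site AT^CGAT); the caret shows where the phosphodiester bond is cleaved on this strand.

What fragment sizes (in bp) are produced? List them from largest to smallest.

64, 52, 28, 24, 12, 4 bp

PstI sites (CTGCAG) start at positions 8, 40.
PstI cuts after base 5 of each site (before the last base), so after positions 12, 44.
ClaI sites (ATCGAT) start at positions 15, 67, 131.
ClaI cuts after base 2 of each site, so after positions 16, 68, 132.
Combined cut positions: 12, 16, 44, 68, 132.
Linear molecule, 5 cuts → 6 fragments:
  1–12 → 12 bp
  13–16 → 4 bp
  17–44 → 28 bp
  45–68 → 24 bp
  69–132 → 64 bp
  133–184 → 52 bp
Sorted largest to smallest: 64, 52, 28, 24, 12, 4 bp.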